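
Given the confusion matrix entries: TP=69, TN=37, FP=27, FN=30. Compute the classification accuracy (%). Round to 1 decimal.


Accuracy = (TP + TN) / (TP + TN + FP + FN) * 100
= (69 + 37) / (69 + 37 + 27 + 30)
= 106 / 163
= 0.6503
= 65.0%

65.0


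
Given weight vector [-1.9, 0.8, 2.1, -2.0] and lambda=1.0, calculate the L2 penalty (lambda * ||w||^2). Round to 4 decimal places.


Squaring each weight:
(-1.9)^2 = 3.61
0.8^2 = 0.64
2.1^2 = 4.41
(-2.0)^2 = 4.0
Sum of squares = 12.66
Penalty = 1.0 * 12.66 = 12.6600

12.6600


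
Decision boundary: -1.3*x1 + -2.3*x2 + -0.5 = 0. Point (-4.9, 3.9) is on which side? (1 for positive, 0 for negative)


Compute -1.3 * -4.9 + -2.3 * 3.9 + -0.5
= 6.37 + -8.97 + -0.5
= -3.1
Since -3.1 < 0, the point is on the negative side.

0


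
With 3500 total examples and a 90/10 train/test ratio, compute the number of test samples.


Train samples = 3500 * 90% = 3150
Test samples = 3500 - 3150
= 350

350


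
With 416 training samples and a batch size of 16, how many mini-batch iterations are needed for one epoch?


Iterations per epoch = dataset_size / batch_size
= 416 / 16
= 26

26


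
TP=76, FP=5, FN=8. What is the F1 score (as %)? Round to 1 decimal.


Precision = TP / (TP + FP) = 76 / 81 = 0.9383
Recall = TP / (TP + FN) = 76 / 84 = 0.9048
F1 = 2 * P * R / (P + R)
= 2 * 0.9383 * 0.9048 / (0.9383 + 0.9048)
= 1.6978 / 1.843
= 0.9212
As percentage: 92.1%

92.1


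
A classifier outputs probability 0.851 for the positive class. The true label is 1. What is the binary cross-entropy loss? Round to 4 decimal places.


For y=1: Loss = -log(p)
= -log(0.851)
= -(-0.1613)
= 0.1613

0.1613


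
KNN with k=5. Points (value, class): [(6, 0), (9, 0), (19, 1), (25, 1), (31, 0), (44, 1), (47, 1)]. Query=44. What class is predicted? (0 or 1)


Distances from query 44:
Point 44 (class 1): distance = 0
Point 47 (class 1): distance = 3
Point 31 (class 0): distance = 13
Point 25 (class 1): distance = 19
Point 19 (class 1): distance = 25
K=5 nearest neighbors: classes = [1, 1, 0, 1, 1]
Votes for class 1: 4 / 5
Majority vote => class 1

1


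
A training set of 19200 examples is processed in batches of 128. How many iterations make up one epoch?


Iterations per epoch = dataset_size / batch_size
= 19200 / 128
= 150

150


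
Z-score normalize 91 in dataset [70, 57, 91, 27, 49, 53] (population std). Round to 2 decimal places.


Mean = (70 + 57 + 91 + 27 + 49 + 53) / 6 = 57.8333
Variance = sum((x_i - mean)^2) / n = 383.4722
Std = sqrt(383.4722) = 19.5824
Z = (x - mean) / std
= (91 - 57.8333) / 19.5824
= 33.1667 / 19.5824
= 1.69

1.69


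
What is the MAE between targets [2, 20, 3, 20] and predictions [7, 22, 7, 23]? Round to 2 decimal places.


Absolute errors: [5, 2, 4, 3]
Sum of absolute errors = 14
MAE = 14 / 4 = 3.50

3.50


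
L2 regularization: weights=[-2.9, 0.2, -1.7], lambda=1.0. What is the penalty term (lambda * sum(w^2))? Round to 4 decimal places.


Squaring each weight:
(-2.9)^2 = 8.41
0.2^2 = 0.04
(-1.7)^2 = 2.89
Sum of squares = 11.34
Penalty = 1.0 * 11.34 = 11.3400

11.3400


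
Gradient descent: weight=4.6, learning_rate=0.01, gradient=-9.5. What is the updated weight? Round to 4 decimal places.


w_new = w_old - lr * gradient
= 4.6 - 0.01 * -9.5
= 4.6 - (-0.095)
= 4.6950

4.6950


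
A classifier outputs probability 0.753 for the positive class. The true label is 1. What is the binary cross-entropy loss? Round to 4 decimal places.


For y=1: Loss = -log(p)
= -log(0.753)
= -(-0.2837)
= 0.2837

0.2837


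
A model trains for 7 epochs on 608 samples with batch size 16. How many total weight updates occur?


Iterations per epoch = 608 / 16 = 38
Total updates = iterations_per_epoch * epochs
= 38 * 7
= 266

266


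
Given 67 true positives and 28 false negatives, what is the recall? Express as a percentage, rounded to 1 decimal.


Recall = TP / (TP + FN) * 100
= 67 / (67 + 28)
= 67 / 95
= 0.7053
= 70.5%

70.5


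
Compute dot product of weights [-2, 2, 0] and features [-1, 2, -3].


Element-wise products:
-2 * -1 = 2
2 * 2 = 4
0 * -3 = 0
Sum = 2 + 4 + 0
= 6

6


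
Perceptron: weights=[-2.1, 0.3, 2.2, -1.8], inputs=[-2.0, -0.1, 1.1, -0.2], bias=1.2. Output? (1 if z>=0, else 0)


z = w . x + b
= -2.1*-2.0 + 0.3*-0.1 + 2.2*1.1 + -1.8*-0.2 + 1.2
= 4.2 + -0.03 + 2.42 + 0.36 + 1.2
= 6.95 + 1.2
= 8.15
Since z = 8.15 >= 0, output = 1

1


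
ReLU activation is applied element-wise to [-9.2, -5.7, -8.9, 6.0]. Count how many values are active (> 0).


ReLU(x) = max(0, x) for each element:
ReLU(-9.2) = 0
ReLU(-5.7) = 0
ReLU(-8.9) = 0
ReLU(6.0) = 6.0
Active neurons (>0): 1

1


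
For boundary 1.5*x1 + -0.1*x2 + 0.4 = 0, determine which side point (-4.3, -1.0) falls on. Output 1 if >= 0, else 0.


Compute 1.5 * -4.3 + -0.1 * -1.0 + 0.4
= -6.45 + 0.1 + 0.4
= -5.95
Since -5.95 < 0, the point is on the negative side.

0


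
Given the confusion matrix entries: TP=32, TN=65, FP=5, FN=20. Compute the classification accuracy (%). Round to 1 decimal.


Accuracy = (TP + TN) / (TP + TN + FP + FN) * 100
= (32 + 65) / (32 + 65 + 5 + 20)
= 97 / 122
= 0.7951
= 79.5%

79.5


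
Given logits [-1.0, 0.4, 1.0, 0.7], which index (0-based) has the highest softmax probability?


Softmax is a monotonic transformation, so it preserves the argmax.
We need to find the index of the maximum logit.
Index 0: -1.0
Index 1: 0.4
Index 2: 1.0
Index 3: 0.7
Maximum logit = 1.0 at index 2

2


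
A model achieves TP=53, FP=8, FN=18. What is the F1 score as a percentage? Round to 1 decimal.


Precision = TP / (TP + FP) = 53 / 61 = 0.8689
Recall = TP / (TP + FN) = 53 / 71 = 0.7465
F1 = 2 * P * R / (P + R)
= 2 * 0.8689 * 0.7465 / (0.8689 + 0.7465)
= 1.2972 / 1.6153
= 0.803
As percentage: 80.3%

80.3


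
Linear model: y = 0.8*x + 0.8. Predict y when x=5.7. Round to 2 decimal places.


y = 0.8 * 5.7 + (0.8)
= 4.56 + (0.8)
= 5.36

5.36


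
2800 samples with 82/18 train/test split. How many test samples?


Train samples = 2800 * 82% = 2296
Test samples = 2800 - 2296
= 504

504


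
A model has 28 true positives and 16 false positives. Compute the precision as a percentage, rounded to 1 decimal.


Precision = TP / (TP + FP) * 100
= 28 / (28 + 16)
= 28 / 44
= 0.6364
= 63.6%

63.6


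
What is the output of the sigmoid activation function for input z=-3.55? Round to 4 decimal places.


sigmoid(z) = 1 / (1 + exp(-z))
exp(-(-3.55)) = exp(3.55) = 34.8133
1 + 34.8133 = 35.8133
1 / 35.8133 = 0.0279

0.0279


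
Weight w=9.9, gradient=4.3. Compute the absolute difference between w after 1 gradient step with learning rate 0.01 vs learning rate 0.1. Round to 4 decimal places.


With lr=0.01: w_new = 9.9 - 0.01 * 4.3 = 9.857
With lr=0.1: w_new = 9.9 - 0.1 * 4.3 = 9.47
Absolute difference = |9.857 - 9.47|
= 0.3870

0.3870


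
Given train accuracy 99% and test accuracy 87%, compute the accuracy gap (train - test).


Gap = train_accuracy - test_accuracy
= 99 - 87
= 12%
This gap suggests the model is overfitting.

12


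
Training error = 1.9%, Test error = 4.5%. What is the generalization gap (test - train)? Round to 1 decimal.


Generalization gap = test_error - train_error
= 4.5 - 1.9
= 2.6%
A moderate gap.

2.6


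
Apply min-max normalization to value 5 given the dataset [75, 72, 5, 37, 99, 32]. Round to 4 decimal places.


Min = 5, Max = 99
Range = 99 - 5 = 94
Scaled = (x - min) / (max - min)
= (5 - 5) / 94
= 0 / 94
= 0.0000

0.0000


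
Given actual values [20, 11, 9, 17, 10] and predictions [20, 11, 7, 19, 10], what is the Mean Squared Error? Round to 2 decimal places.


Differences: [0, 0, 2, -2, 0]
Squared errors: [0, 0, 4, 4, 0]
Sum of squared errors = 8
MSE = 8 / 5 = 1.60

1.60


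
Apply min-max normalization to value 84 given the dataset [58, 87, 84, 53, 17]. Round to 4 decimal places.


Min = 17, Max = 87
Range = 87 - 17 = 70
Scaled = (x - min) / (max - min)
= (84 - 17) / 70
= 67 / 70
= 0.9571

0.9571


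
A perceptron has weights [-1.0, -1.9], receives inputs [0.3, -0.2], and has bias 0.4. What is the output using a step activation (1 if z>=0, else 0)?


z = w . x + b
= -1.0*0.3 + -1.9*-0.2 + 0.4
= -0.3 + 0.38 + 0.4
= 0.08 + 0.4
= 0.48
Since z = 0.48 >= 0, output = 1

1


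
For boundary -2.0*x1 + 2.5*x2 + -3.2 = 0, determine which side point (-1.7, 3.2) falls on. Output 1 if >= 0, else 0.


Compute -2.0 * -1.7 + 2.5 * 3.2 + -3.2
= 3.4 + 8.0 + -3.2
= 8.2
Since 8.2 >= 0, the point is on the positive side.

1


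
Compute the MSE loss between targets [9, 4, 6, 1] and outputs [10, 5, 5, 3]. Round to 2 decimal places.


Differences: [-1, -1, 1, -2]
Squared errors: [1, 1, 1, 4]
Sum of squared errors = 7
MSE = 7 / 4 = 1.75

1.75


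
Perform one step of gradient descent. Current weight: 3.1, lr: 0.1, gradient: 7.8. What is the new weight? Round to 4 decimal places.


w_new = w_old - lr * gradient
= 3.1 - 0.1 * 7.8
= 3.1 - (0.78)
= 2.3200

2.3200


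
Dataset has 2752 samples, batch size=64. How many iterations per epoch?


Iterations per epoch = dataset_size / batch_size
= 2752 / 64
= 43

43


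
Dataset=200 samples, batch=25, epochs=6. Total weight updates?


Iterations per epoch = 200 / 25 = 8
Total updates = iterations_per_epoch * epochs
= 8 * 6
= 48

48


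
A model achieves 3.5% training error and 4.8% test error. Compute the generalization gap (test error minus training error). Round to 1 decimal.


Generalization gap = test_error - train_error
= 4.8 - 3.5
= 1.3%
A small gap suggests good generalization.

1.3


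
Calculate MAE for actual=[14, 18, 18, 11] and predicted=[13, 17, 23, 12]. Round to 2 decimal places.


Absolute errors: [1, 1, 5, 1]
Sum of absolute errors = 8
MAE = 8 / 4 = 2.00

2.00


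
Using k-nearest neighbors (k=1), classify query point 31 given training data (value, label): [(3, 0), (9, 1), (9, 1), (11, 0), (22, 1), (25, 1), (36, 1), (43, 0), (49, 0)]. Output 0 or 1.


Distances from query 31:
Point 36 (class 1): distance = 5
K=1 nearest neighbors: classes = [1]
Votes for class 1: 1 / 1
Majority vote => class 1

1


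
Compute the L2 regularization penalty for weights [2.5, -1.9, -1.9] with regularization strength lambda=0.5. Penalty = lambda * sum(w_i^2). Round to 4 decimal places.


Squaring each weight:
2.5^2 = 6.25
(-1.9)^2 = 3.61
(-1.9)^2 = 3.61
Sum of squares = 13.47
Penalty = 0.5 * 13.47 = 6.7350

6.7350


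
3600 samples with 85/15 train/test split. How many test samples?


Train samples = 3600 * 85% = 3060
Test samples = 3600 - 3060
= 540

540


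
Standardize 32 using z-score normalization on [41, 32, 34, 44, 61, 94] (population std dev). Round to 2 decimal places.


Mean = (41 + 32 + 34 + 44 + 61 + 94) / 6 = 51.0
Variance = sum((x_i - mean)^2) / n = 458.0
Std = sqrt(458.0) = 21.4009
Z = (x - mean) / std
= (32 - 51.0) / 21.4009
= -19.0 / 21.4009
= -0.89

-0.89


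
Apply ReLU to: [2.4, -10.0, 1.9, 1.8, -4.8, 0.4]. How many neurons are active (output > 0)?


ReLU(x) = max(0, x) for each element:
ReLU(2.4) = 2.4
ReLU(-10.0) = 0
ReLU(1.9) = 1.9
ReLU(1.8) = 1.8
ReLU(-4.8) = 0
ReLU(0.4) = 0.4
Active neurons (>0): 4

4


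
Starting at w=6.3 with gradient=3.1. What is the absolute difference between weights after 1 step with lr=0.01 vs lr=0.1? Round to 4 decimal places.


With lr=0.01: w_new = 6.3 - 0.01 * 3.1 = 6.269
With lr=0.1: w_new = 6.3 - 0.1 * 3.1 = 5.99
Absolute difference = |6.269 - 5.99|
= 0.2790

0.2790


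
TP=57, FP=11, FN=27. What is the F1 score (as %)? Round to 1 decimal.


Precision = TP / (TP + FP) = 57 / 68 = 0.8382
Recall = TP / (TP + FN) = 57 / 84 = 0.6786
F1 = 2 * P * R / (P + R)
= 2 * 0.8382 * 0.6786 / (0.8382 + 0.6786)
= 1.1376 / 1.5168
= 0.75
As percentage: 75.0%

75.0


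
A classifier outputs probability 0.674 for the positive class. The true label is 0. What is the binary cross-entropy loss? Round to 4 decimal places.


For y=0: Loss = -log(1-p)
= -log(1 - 0.674)
= -log(0.326)
= -(-1.1209)
= 1.1209

1.1209


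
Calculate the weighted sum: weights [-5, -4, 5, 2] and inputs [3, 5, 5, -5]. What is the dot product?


Element-wise products:
-5 * 3 = -15
-4 * 5 = -20
5 * 5 = 25
2 * -5 = -10
Sum = -15 + -20 + 25 + -10
= -20

-20


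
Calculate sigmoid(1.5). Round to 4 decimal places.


sigmoid(z) = 1 / (1 + exp(-z))
exp(-(1.5)) = exp(-1.5) = 0.2231
1 + 0.2231 = 1.2231
1 / 1.2231 = 0.8176

0.8176


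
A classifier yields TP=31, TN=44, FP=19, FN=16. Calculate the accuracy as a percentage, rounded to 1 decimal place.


Accuracy = (TP + TN) / (TP + TN + FP + FN) * 100
= (31 + 44) / (31 + 44 + 19 + 16)
= 75 / 110
= 0.6818
= 68.2%

68.2


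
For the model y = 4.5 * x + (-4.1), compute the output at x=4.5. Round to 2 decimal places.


y = 4.5 * 4.5 + (-4.1)
= 20.25 + (-4.1)
= 16.15

16.15


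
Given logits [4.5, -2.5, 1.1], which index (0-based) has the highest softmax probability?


Softmax is a monotonic transformation, so it preserves the argmax.
We need to find the index of the maximum logit.
Index 0: 4.5
Index 1: -2.5
Index 2: 1.1
Maximum logit = 4.5 at index 0

0


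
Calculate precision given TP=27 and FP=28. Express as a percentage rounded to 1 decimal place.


Precision = TP / (TP + FP) * 100
= 27 / (27 + 28)
= 27 / 55
= 0.4909
= 49.1%

49.1


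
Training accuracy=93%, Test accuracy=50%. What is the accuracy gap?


Gap = train_accuracy - test_accuracy
= 93 - 50
= 43%
This large gap strongly indicates overfitting.

43


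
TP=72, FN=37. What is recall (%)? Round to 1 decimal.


Recall = TP / (TP + FN) * 100
= 72 / (72 + 37)
= 72 / 109
= 0.6606
= 66.1%

66.1


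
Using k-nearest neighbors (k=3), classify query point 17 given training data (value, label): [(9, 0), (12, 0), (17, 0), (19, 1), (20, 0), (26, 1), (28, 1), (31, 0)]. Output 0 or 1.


Distances from query 17:
Point 17 (class 0): distance = 0
Point 19 (class 1): distance = 2
Point 20 (class 0): distance = 3
K=3 nearest neighbors: classes = [0, 1, 0]
Votes for class 1: 1 / 3
Majority vote => class 0

0


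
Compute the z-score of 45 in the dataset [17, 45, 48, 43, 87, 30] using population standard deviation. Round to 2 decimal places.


Mean = (17 + 45 + 48 + 43 + 87 + 30) / 6 = 45.0
Variance = sum((x_i - mean)^2) / n = 464.3333
Std = sqrt(464.3333) = 21.5484
Z = (x - mean) / std
= (45 - 45.0) / 21.5484
= 0.0 / 21.5484
= 0.00

0.00


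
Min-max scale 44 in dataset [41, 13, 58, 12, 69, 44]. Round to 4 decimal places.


Min = 12, Max = 69
Range = 69 - 12 = 57
Scaled = (x - min) / (max - min)
= (44 - 12) / 57
= 32 / 57
= 0.5614

0.5614


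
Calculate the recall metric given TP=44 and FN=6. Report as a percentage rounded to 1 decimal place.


Recall = TP / (TP + FN) * 100
= 44 / (44 + 6)
= 44 / 50
= 0.88
= 88.0%

88.0


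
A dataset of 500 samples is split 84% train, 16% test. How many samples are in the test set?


Train samples = 500 * 84% = 420
Test samples = 500 - 420
= 80

80


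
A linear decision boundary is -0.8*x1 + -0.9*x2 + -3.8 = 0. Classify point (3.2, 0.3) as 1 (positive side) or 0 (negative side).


Compute -0.8 * 3.2 + -0.9 * 0.3 + -3.8
= -2.56 + -0.27 + -3.8
= -6.63
Since -6.63 < 0, the point is on the negative side.

0


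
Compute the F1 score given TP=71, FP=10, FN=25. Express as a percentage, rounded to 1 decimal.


Precision = TP / (TP + FP) = 71 / 81 = 0.8765
Recall = TP / (TP + FN) = 71 / 96 = 0.7396
F1 = 2 * P * R / (P + R)
= 2 * 0.8765 * 0.7396 / (0.8765 + 0.7396)
= 1.2966 / 1.6161
= 0.8023
As percentage: 80.2%

80.2


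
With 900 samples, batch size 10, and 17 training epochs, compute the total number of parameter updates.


Iterations per epoch = 900 / 10 = 90
Total updates = iterations_per_epoch * epochs
= 90 * 17
= 1530

1530


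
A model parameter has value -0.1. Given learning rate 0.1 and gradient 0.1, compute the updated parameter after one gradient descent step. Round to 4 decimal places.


w_new = w_old - lr * gradient
= -0.1 - 0.1 * 0.1
= -0.1 - (0.01)
= -0.1100

-0.1100


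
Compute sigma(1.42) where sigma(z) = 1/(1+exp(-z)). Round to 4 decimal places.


sigmoid(z) = 1 / (1 + exp(-z))
exp(-(1.42)) = exp(-1.42) = 0.2417
1 + 0.2417 = 1.2417
1 / 1.2417 = 0.8053

0.8053


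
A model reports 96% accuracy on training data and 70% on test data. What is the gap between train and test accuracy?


Gap = train_accuracy - test_accuracy
= 96 - 70
= 26%
This large gap strongly indicates overfitting.

26


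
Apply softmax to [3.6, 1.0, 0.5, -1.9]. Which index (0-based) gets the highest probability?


Softmax is a monotonic transformation, so it preserves the argmax.
We need to find the index of the maximum logit.
Index 0: 3.6
Index 1: 1.0
Index 2: 0.5
Index 3: -1.9
Maximum logit = 3.6 at index 0

0


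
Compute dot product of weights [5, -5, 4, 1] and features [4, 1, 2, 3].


Element-wise products:
5 * 4 = 20
-5 * 1 = -5
4 * 2 = 8
1 * 3 = 3
Sum = 20 + -5 + 8 + 3
= 26

26


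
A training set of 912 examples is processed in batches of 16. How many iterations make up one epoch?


Iterations per epoch = dataset_size / batch_size
= 912 / 16
= 57

57


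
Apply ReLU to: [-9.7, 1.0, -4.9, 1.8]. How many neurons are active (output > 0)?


ReLU(x) = max(0, x) for each element:
ReLU(-9.7) = 0
ReLU(1.0) = 1.0
ReLU(-4.9) = 0
ReLU(1.8) = 1.8
Active neurons (>0): 2

2


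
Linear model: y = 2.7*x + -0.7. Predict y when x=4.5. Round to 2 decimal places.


y = 2.7 * 4.5 + (-0.7)
= 12.15 + (-0.7)
= 11.45

11.45


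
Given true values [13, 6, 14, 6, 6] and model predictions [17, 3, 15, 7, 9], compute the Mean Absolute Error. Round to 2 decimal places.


Absolute errors: [4, 3, 1, 1, 3]
Sum of absolute errors = 12
MAE = 12 / 5 = 2.40

2.40


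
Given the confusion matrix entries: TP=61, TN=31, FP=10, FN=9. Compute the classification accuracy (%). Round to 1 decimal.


Accuracy = (TP + TN) / (TP + TN + FP + FN) * 100
= (61 + 31) / (61 + 31 + 10 + 9)
= 92 / 111
= 0.8288
= 82.9%

82.9


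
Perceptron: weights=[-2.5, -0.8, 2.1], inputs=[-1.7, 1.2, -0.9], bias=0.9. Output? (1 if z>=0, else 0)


z = w . x + b
= -2.5*-1.7 + -0.8*1.2 + 2.1*-0.9 + 0.9
= 4.25 + -0.96 + -1.89 + 0.9
= 1.4 + 0.9
= 2.3
Since z = 2.3 >= 0, output = 1

1


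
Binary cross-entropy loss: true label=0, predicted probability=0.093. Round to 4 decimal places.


For y=0: Loss = -log(1-p)
= -log(1 - 0.093)
= -log(0.907)
= -(-0.0976)
= 0.0976

0.0976


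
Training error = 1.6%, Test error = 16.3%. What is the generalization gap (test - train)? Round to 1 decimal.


Generalization gap = test_error - train_error
= 16.3 - 1.6
= 14.7%
A large gap suggests overfitting.

14.7


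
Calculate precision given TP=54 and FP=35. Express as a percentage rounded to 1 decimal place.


Precision = TP / (TP + FP) * 100
= 54 / (54 + 35)
= 54 / 89
= 0.6067
= 60.7%

60.7


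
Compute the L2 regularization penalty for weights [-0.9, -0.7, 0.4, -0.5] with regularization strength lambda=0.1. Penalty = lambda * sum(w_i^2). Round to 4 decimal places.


Squaring each weight:
(-0.9)^2 = 0.81
(-0.7)^2 = 0.49
0.4^2 = 0.16
(-0.5)^2 = 0.25
Sum of squares = 1.71
Penalty = 0.1 * 1.71 = 0.1710

0.1710


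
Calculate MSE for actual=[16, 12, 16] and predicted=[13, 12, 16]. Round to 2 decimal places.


Differences: [3, 0, 0]
Squared errors: [9, 0, 0]
Sum of squared errors = 9
MSE = 9 / 3 = 3.00

3.00


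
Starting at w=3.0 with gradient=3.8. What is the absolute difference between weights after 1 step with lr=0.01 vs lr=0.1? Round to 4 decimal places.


With lr=0.01: w_new = 3.0 - 0.01 * 3.8 = 2.962
With lr=0.1: w_new = 3.0 - 0.1 * 3.8 = 2.62
Absolute difference = |2.962 - 2.62|
= 0.3420

0.3420


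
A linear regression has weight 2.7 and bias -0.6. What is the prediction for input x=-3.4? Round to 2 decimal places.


y = 2.7 * -3.4 + (-0.6)
= -9.18 + (-0.6)
= -9.78

-9.78


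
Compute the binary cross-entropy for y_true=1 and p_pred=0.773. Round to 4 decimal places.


For y=1: Loss = -log(p)
= -log(0.773)
= -(-0.2575)
= 0.2575

0.2575


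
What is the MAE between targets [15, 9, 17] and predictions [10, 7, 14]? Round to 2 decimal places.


Absolute errors: [5, 2, 3]
Sum of absolute errors = 10
MAE = 10 / 3 = 3.33

3.33


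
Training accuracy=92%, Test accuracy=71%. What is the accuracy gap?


Gap = train_accuracy - test_accuracy
= 92 - 71
= 21%
This large gap strongly indicates overfitting.

21


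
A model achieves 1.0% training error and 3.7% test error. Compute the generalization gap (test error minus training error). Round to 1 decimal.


Generalization gap = test_error - train_error
= 3.7 - 1.0
= 2.7%
A moderate gap.

2.7


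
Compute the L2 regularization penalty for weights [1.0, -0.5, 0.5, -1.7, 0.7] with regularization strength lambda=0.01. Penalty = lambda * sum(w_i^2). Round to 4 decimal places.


Squaring each weight:
1.0^2 = 1.0
(-0.5)^2 = 0.25
0.5^2 = 0.25
(-1.7)^2 = 2.89
0.7^2 = 0.49
Sum of squares = 4.88
Penalty = 0.01 * 4.88 = 0.0488

0.0488


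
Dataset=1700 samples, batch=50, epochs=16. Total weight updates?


Iterations per epoch = 1700 / 50 = 34
Total updates = iterations_per_epoch * epochs
= 34 * 16
= 544

544


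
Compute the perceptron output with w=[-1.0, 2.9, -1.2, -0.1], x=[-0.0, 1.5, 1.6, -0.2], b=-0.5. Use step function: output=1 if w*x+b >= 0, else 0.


z = w . x + b
= -1.0*-0.0 + 2.9*1.5 + -1.2*1.6 + -0.1*-0.2 + -0.5
= 0.0 + 4.35 + -1.92 + 0.02 + -0.5
= 2.45 + -0.5
= 1.95
Since z = 1.95 >= 0, output = 1

1


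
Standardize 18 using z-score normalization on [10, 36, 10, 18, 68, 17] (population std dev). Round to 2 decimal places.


Mean = (10 + 36 + 10 + 18 + 68 + 17) / 6 = 26.5
Variance = sum((x_i - mean)^2) / n = 419.9167
Std = sqrt(419.9167) = 20.4919
Z = (x - mean) / std
= (18 - 26.5) / 20.4919
= -8.5 / 20.4919
= -0.41

-0.41


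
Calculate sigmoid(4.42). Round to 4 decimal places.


sigmoid(z) = 1 / (1 + exp(-z))
exp(-(4.42)) = exp(-4.42) = 0.012
1 + 0.012 = 1.012
1 / 1.012 = 0.9881

0.9881


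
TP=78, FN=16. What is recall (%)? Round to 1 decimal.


Recall = TP / (TP + FN) * 100
= 78 / (78 + 16)
= 78 / 94
= 0.8298
= 83.0%

83.0


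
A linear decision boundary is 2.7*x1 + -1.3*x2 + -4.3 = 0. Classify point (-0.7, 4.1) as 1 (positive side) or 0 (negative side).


Compute 2.7 * -0.7 + -1.3 * 4.1 + -4.3
= -1.89 + -5.33 + -4.3
= -11.52
Since -11.52 < 0, the point is on the negative side.

0


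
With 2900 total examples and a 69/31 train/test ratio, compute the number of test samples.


Train samples = 2900 * 69% = 2001
Test samples = 2900 - 2001
= 899

899


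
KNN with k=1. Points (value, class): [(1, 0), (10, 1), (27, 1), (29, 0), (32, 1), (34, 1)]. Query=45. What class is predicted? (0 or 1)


Distances from query 45:
Point 34 (class 1): distance = 11
K=1 nearest neighbors: classes = [1]
Votes for class 1: 1 / 1
Majority vote => class 1

1


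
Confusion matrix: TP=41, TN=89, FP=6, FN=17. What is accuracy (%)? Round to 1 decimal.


Accuracy = (TP + TN) / (TP + TN + FP + FN) * 100
= (41 + 89) / (41 + 89 + 6 + 17)
= 130 / 153
= 0.8497
= 85.0%

85.0


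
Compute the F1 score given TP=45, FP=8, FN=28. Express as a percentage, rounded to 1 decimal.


Precision = TP / (TP + FP) = 45 / 53 = 0.8491
Recall = TP / (TP + FN) = 45 / 73 = 0.6164
F1 = 2 * P * R / (P + R)
= 2 * 0.8491 * 0.6164 / (0.8491 + 0.6164)
= 1.0468 / 1.4655
= 0.7143
As percentage: 71.4%

71.4


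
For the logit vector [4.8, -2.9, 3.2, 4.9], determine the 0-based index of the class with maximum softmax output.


Softmax is a monotonic transformation, so it preserves the argmax.
We need to find the index of the maximum logit.
Index 0: 4.8
Index 1: -2.9
Index 2: 3.2
Index 3: 4.9
Maximum logit = 4.9 at index 3

3


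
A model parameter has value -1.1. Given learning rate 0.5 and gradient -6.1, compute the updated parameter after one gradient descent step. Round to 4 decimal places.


w_new = w_old - lr * gradient
= -1.1 - 0.5 * -6.1
= -1.1 - (-3.05)
= 1.9500

1.9500


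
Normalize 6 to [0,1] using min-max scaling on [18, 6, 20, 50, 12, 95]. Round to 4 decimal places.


Min = 6, Max = 95
Range = 95 - 6 = 89
Scaled = (x - min) / (max - min)
= (6 - 6) / 89
= 0 / 89
= 0.0000

0.0000


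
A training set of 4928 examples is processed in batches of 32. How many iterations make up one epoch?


Iterations per epoch = dataset_size / batch_size
= 4928 / 32
= 154

154


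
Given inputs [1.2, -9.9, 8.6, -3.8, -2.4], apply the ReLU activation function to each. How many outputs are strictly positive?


ReLU(x) = max(0, x) for each element:
ReLU(1.2) = 1.2
ReLU(-9.9) = 0
ReLU(8.6) = 8.6
ReLU(-3.8) = 0
ReLU(-2.4) = 0
Active neurons (>0): 2

2


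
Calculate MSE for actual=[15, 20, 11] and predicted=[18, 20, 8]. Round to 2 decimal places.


Differences: [-3, 0, 3]
Squared errors: [9, 0, 9]
Sum of squared errors = 18
MSE = 18 / 3 = 6.00

6.00


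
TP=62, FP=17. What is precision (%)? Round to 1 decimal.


Precision = TP / (TP + FP) * 100
= 62 / (62 + 17)
= 62 / 79
= 0.7848
= 78.5%

78.5


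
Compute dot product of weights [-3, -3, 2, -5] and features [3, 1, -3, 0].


Element-wise products:
-3 * 3 = -9
-3 * 1 = -3
2 * -3 = -6
-5 * 0 = 0
Sum = -9 + -3 + -6 + 0
= -18

-18


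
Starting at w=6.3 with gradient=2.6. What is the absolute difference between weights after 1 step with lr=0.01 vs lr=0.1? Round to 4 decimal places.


With lr=0.01: w_new = 6.3 - 0.01 * 2.6 = 6.274
With lr=0.1: w_new = 6.3 - 0.1 * 2.6 = 6.04
Absolute difference = |6.274 - 6.04|
= 0.2340

0.2340


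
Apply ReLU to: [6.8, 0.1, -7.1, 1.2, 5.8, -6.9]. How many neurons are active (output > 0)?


ReLU(x) = max(0, x) for each element:
ReLU(6.8) = 6.8
ReLU(0.1) = 0.1
ReLU(-7.1) = 0
ReLU(1.2) = 1.2
ReLU(5.8) = 5.8
ReLU(-6.9) = 0
Active neurons (>0): 4

4


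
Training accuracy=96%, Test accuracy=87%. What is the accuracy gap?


Gap = train_accuracy - test_accuracy
= 96 - 87
= 9%
This moderate gap may indicate mild overfitting.

9


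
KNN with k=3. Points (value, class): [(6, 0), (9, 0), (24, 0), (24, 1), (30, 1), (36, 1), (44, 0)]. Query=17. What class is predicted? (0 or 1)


Distances from query 17:
Point 24 (class 0): distance = 7
Point 24 (class 1): distance = 7
Point 9 (class 0): distance = 8
K=3 nearest neighbors: classes = [0, 1, 0]
Votes for class 1: 1 / 3
Majority vote => class 0

0


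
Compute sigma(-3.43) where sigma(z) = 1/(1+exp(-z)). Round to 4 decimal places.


sigmoid(z) = 1 / (1 + exp(-z))
exp(-(-3.43)) = exp(3.43) = 30.8766
1 + 30.8766 = 31.8766
1 / 31.8766 = 0.0314

0.0314


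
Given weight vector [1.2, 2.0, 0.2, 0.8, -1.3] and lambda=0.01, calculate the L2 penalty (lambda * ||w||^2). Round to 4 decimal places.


Squaring each weight:
1.2^2 = 1.44
2.0^2 = 4.0
0.2^2 = 0.04
0.8^2 = 0.64
(-1.3)^2 = 1.69
Sum of squares = 7.81
Penalty = 0.01 * 7.81 = 0.0781

0.0781


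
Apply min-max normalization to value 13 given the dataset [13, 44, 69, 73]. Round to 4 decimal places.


Min = 13, Max = 73
Range = 73 - 13 = 60
Scaled = (x - min) / (max - min)
= (13 - 13) / 60
= 0 / 60
= 0.0000

0.0000


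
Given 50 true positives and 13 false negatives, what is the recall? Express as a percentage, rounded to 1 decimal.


Recall = TP / (TP + FN) * 100
= 50 / (50 + 13)
= 50 / 63
= 0.7937
= 79.4%

79.4


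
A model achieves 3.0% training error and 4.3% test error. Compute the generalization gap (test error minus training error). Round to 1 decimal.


Generalization gap = test_error - train_error
= 4.3 - 3.0
= 1.3%
A small gap suggests good generalization.

1.3


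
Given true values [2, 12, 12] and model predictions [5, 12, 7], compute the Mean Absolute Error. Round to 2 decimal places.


Absolute errors: [3, 0, 5]
Sum of absolute errors = 8
MAE = 8 / 3 = 2.67

2.67


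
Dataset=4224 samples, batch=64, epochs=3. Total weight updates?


Iterations per epoch = 4224 / 64 = 66
Total updates = iterations_per_epoch * epochs
= 66 * 3
= 198

198


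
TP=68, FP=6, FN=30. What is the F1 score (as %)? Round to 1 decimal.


Precision = TP / (TP + FP) = 68 / 74 = 0.9189
Recall = TP / (TP + FN) = 68 / 98 = 0.6939
F1 = 2 * P * R / (P + R)
= 2 * 0.9189 * 0.6939 / (0.9189 + 0.6939)
= 1.2752 / 1.6128
= 0.7907
As percentage: 79.1%

79.1


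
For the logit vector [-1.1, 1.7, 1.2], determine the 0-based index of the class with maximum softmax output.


Softmax is a monotonic transformation, so it preserves the argmax.
We need to find the index of the maximum logit.
Index 0: -1.1
Index 1: 1.7
Index 2: 1.2
Maximum logit = 1.7 at index 1

1


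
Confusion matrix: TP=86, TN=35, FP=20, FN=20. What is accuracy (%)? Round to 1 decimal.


Accuracy = (TP + TN) / (TP + TN + FP + FN) * 100
= (86 + 35) / (86 + 35 + 20 + 20)
= 121 / 161
= 0.7516
= 75.2%

75.2


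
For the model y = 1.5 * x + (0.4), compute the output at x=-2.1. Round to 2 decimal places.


y = 1.5 * -2.1 + (0.4)
= -3.15 + (0.4)
= -2.75

-2.75


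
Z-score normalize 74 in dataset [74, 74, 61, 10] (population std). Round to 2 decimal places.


Mean = (74 + 74 + 61 + 10) / 4 = 54.75
Variance = sum((x_i - mean)^2) / n = 695.6875
Std = sqrt(695.6875) = 26.3759
Z = (x - mean) / std
= (74 - 54.75) / 26.3759
= 19.25 / 26.3759
= 0.73

0.73


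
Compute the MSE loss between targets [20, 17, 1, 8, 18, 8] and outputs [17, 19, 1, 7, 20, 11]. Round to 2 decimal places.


Differences: [3, -2, 0, 1, -2, -3]
Squared errors: [9, 4, 0, 1, 4, 9]
Sum of squared errors = 27
MSE = 27 / 6 = 4.50

4.50


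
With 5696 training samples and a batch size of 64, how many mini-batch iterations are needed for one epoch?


Iterations per epoch = dataset_size / batch_size
= 5696 / 64
= 89

89


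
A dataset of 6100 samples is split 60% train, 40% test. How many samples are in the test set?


Train samples = 6100 * 60% = 3660
Test samples = 6100 - 3660
= 2440

2440


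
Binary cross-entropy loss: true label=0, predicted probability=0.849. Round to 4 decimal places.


For y=0: Loss = -log(1-p)
= -log(1 - 0.849)
= -log(0.151)
= -(-1.8905)
= 1.8905

1.8905


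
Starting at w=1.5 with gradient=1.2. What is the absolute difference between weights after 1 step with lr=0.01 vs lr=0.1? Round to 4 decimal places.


With lr=0.01: w_new = 1.5 - 0.01 * 1.2 = 1.488
With lr=0.1: w_new = 1.5 - 0.1 * 1.2 = 1.38
Absolute difference = |1.488 - 1.38|
= 0.1080

0.1080


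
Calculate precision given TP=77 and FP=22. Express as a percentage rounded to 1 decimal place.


Precision = TP / (TP + FP) * 100
= 77 / (77 + 22)
= 77 / 99
= 0.7778
= 77.8%

77.8


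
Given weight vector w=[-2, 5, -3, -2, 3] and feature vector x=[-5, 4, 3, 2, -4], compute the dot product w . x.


Element-wise products:
-2 * -5 = 10
5 * 4 = 20
-3 * 3 = -9
-2 * 2 = -4
3 * -4 = -12
Sum = 10 + 20 + -9 + -4 + -12
= 5

5


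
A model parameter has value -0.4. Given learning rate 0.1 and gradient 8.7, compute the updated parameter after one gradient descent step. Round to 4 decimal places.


w_new = w_old - lr * gradient
= -0.4 - 0.1 * 8.7
= -0.4 - (0.87)
= -1.2700

-1.2700


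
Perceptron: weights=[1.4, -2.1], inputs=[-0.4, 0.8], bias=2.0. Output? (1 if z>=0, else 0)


z = w . x + b
= 1.4*-0.4 + -2.1*0.8 + 2.0
= -0.56 + -1.68 + 2.0
= -2.24 + 2.0
= -0.24
Since z = -0.24 < 0, output = 0

0


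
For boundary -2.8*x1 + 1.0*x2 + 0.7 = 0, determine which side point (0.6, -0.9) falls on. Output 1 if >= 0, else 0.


Compute -2.8 * 0.6 + 1.0 * -0.9 + 0.7
= -1.68 + -0.9 + 0.7
= -1.88
Since -1.88 < 0, the point is on the negative side.

0


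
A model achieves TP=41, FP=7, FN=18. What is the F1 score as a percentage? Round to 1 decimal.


Precision = TP / (TP + FP) = 41 / 48 = 0.8542
Recall = TP / (TP + FN) = 41 / 59 = 0.6949
F1 = 2 * P * R / (P + R)
= 2 * 0.8542 * 0.6949 / (0.8542 + 0.6949)
= 1.1871 / 1.5491
= 0.7664
As percentage: 76.6%

76.6


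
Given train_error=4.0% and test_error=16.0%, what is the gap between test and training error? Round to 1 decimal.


Generalization gap = test_error - train_error
= 16.0 - 4.0
= 12.0%
A large gap suggests overfitting.

12.0


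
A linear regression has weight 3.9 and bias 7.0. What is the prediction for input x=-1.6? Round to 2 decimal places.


y = 3.9 * -1.6 + (7.0)
= -6.24 + (7.0)
= 0.76

0.76


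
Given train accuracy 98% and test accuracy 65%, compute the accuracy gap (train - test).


Gap = train_accuracy - test_accuracy
= 98 - 65
= 33%
This large gap strongly indicates overfitting.

33


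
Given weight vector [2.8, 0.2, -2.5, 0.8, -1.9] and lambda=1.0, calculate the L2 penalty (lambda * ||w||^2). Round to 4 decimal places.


Squaring each weight:
2.8^2 = 7.84
0.2^2 = 0.04
(-2.5)^2 = 6.25
0.8^2 = 0.64
(-1.9)^2 = 3.61
Sum of squares = 18.38
Penalty = 1.0 * 18.38 = 18.3800

18.3800


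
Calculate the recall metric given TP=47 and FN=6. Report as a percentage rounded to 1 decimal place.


Recall = TP / (TP + FN) * 100
= 47 / (47 + 6)
= 47 / 53
= 0.8868
= 88.7%

88.7


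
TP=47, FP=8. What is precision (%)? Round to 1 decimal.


Precision = TP / (TP + FP) * 100
= 47 / (47 + 8)
= 47 / 55
= 0.8545
= 85.5%

85.5


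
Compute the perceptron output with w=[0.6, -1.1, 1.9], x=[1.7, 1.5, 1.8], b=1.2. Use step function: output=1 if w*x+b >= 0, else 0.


z = w . x + b
= 0.6*1.7 + -1.1*1.5 + 1.9*1.8 + 1.2
= 1.02 + -1.65 + 3.42 + 1.2
= 2.79 + 1.2
= 3.99
Since z = 3.99 >= 0, output = 1

1


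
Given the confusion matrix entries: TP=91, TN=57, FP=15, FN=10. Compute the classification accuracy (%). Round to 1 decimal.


Accuracy = (TP + TN) / (TP + TN + FP + FN) * 100
= (91 + 57) / (91 + 57 + 15 + 10)
= 148 / 173
= 0.8555
= 85.5%

85.5


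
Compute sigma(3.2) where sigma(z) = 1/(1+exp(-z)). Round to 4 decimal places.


sigmoid(z) = 1 / (1 + exp(-z))
exp(-(3.2)) = exp(-3.2) = 0.0408
1 + 0.0408 = 1.0408
1 / 1.0408 = 0.9608

0.9608


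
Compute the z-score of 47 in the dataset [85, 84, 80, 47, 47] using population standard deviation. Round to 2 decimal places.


Mean = (85 + 84 + 80 + 47 + 47) / 5 = 68.6
Variance = sum((x_i - mean)^2) / n = 313.84
Std = sqrt(313.84) = 17.7155
Z = (x - mean) / std
= (47 - 68.6) / 17.7155
= -21.6 / 17.7155
= -1.22

-1.22


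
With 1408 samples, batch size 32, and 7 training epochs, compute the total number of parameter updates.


Iterations per epoch = 1408 / 32 = 44
Total updates = iterations_per_epoch * epochs
= 44 * 7
= 308

308


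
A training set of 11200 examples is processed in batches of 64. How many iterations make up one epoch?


Iterations per epoch = dataset_size / batch_size
= 11200 / 64
= 175

175


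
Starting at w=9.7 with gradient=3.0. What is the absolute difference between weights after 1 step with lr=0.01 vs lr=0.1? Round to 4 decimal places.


With lr=0.01: w_new = 9.7 - 0.01 * 3.0 = 9.67
With lr=0.1: w_new = 9.7 - 0.1 * 3.0 = 9.4
Absolute difference = |9.67 - 9.4|
= 0.2700

0.2700


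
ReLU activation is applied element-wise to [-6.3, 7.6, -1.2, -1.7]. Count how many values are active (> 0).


ReLU(x) = max(0, x) for each element:
ReLU(-6.3) = 0
ReLU(7.6) = 7.6
ReLU(-1.2) = 0
ReLU(-1.7) = 0
Active neurons (>0): 1

1


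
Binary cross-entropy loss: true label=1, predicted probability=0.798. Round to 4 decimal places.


For y=1: Loss = -log(p)
= -log(0.798)
= -(-0.2256)
= 0.2256

0.2256


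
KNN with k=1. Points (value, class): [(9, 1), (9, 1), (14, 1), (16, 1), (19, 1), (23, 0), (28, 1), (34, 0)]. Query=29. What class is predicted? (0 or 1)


Distances from query 29:
Point 28 (class 1): distance = 1
K=1 nearest neighbors: classes = [1]
Votes for class 1: 1 / 1
Majority vote => class 1

1


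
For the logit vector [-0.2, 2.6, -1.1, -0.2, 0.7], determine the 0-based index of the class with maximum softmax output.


Softmax is a monotonic transformation, so it preserves the argmax.
We need to find the index of the maximum logit.
Index 0: -0.2
Index 1: 2.6
Index 2: -1.1
Index 3: -0.2
Index 4: 0.7
Maximum logit = 2.6 at index 1

1


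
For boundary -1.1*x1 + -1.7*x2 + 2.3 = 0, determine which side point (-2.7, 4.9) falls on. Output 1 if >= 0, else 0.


Compute -1.1 * -2.7 + -1.7 * 4.9 + 2.3
= 2.97 + -8.33 + 2.3
= -3.06
Since -3.06 < 0, the point is on the negative side.

0


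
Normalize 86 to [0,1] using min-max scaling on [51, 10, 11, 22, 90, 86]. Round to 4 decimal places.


Min = 10, Max = 90
Range = 90 - 10 = 80
Scaled = (x - min) / (max - min)
= (86 - 10) / 80
= 76 / 80
= 0.9500

0.9500


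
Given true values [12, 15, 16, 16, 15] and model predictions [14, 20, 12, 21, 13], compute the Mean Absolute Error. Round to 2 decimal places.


Absolute errors: [2, 5, 4, 5, 2]
Sum of absolute errors = 18
MAE = 18 / 5 = 3.60

3.60


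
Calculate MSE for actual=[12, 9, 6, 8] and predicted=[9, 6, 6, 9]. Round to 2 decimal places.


Differences: [3, 3, 0, -1]
Squared errors: [9, 9, 0, 1]
Sum of squared errors = 19
MSE = 19 / 4 = 4.75

4.75


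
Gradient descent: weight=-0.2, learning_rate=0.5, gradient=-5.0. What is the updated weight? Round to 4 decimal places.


w_new = w_old - lr * gradient
= -0.2 - 0.5 * -5.0
= -0.2 - (-2.5)
= 2.3000

2.3000


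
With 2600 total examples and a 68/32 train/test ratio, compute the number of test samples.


Train samples = 2600 * 68% = 1768
Test samples = 2600 - 1768
= 832

832


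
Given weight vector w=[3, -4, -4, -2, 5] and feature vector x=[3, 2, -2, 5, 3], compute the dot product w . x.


Element-wise products:
3 * 3 = 9
-4 * 2 = -8
-4 * -2 = 8
-2 * 5 = -10
5 * 3 = 15
Sum = 9 + -8 + 8 + -10 + 15
= 14

14


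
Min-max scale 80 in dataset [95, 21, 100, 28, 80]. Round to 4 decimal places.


Min = 21, Max = 100
Range = 100 - 21 = 79
Scaled = (x - min) / (max - min)
= (80 - 21) / 79
= 59 / 79
= 0.7468

0.7468


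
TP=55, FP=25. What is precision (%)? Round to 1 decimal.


Precision = TP / (TP + FP) * 100
= 55 / (55 + 25)
= 55 / 80
= 0.6875
= 68.8%

68.8


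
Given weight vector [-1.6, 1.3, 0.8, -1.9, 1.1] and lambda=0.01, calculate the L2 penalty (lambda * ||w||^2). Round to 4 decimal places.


Squaring each weight:
(-1.6)^2 = 2.56
1.3^2 = 1.69
0.8^2 = 0.64
(-1.9)^2 = 3.61
1.1^2 = 1.21
Sum of squares = 9.71
Penalty = 0.01 * 9.71 = 0.0971

0.0971


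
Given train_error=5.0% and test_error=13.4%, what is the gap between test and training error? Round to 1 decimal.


Generalization gap = test_error - train_error
= 13.4 - 5.0
= 8.4%
A moderate gap.

8.4


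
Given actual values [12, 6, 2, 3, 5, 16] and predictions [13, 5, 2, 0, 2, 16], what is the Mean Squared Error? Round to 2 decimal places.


Differences: [-1, 1, 0, 3, 3, 0]
Squared errors: [1, 1, 0, 9, 9, 0]
Sum of squared errors = 20
MSE = 20 / 6 = 3.33

3.33


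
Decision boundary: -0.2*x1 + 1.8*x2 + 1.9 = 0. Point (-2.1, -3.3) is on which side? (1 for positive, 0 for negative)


Compute -0.2 * -2.1 + 1.8 * -3.3 + 1.9
= 0.42 + -5.94 + 1.9
= -3.62
Since -3.62 < 0, the point is on the negative side.

0


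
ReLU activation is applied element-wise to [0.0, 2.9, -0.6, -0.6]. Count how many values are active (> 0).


ReLU(x) = max(0, x) for each element:
ReLU(0.0) = 0
ReLU(2.9) = 2.9
ReLU(-0.6) = 0
ReLU(-0.6) = 0
Active neurons (>0): 1

1


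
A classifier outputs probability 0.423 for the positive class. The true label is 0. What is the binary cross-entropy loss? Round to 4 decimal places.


For y=0: Loss = -log(1-p)
= -log(1 - 0.423)
= -log(0.577)
= -(-0.5499)
= 0.5499

0.5499


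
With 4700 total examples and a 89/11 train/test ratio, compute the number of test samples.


Train samples = 4700 * 89% = 4183
Test samples = 4700 - 4183
= 517

517
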